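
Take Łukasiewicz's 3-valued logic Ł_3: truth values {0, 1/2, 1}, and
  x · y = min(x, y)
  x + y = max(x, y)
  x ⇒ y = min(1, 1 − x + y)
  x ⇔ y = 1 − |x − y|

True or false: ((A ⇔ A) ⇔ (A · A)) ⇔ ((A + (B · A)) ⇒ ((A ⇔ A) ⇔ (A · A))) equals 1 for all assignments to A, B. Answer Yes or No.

Counterexample: take A = 0, B = 0.
A ⇔ A = 0 ⇔ 0 = 1
A · A = 0 · 0 = 0
(A ⇔ A) ⇔ (A · A) = 1 ⇔ 0 = 0
B · A = 0 · 0 = 0
A + (B · A) = 0 + 0 = 0
(A + (B · A)) ⇒ ((A ⇔ A) ⇔ (A · A)) = 0 ⇒ 0 = 1
((A ⇔ A) ⇔ (A · A)) ⇔ ((A + (B · A)) ⇒ ((A ⇔ A) ⇔ (A · A))) = 0 ⇔ 1 = 0
This gives 0 ≠ 1.

No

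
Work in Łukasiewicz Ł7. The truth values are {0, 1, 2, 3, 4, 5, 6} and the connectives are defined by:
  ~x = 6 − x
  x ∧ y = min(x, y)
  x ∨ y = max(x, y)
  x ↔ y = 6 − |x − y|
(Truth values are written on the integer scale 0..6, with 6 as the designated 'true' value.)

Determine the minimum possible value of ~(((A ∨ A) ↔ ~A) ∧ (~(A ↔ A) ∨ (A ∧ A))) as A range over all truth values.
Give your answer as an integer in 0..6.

Take A = 4:
A ∨ A = 4 ∨ 4 = 4
~A = ~4 = 2
(A ∨ A) ↔ ~A = 4 ↔ 2 = 4
A ↔ A = 4 ↔ 4 = 6
~(A ↔ A) = ~6 = 0
A ∧ A = 4 ∧ 4 = 4
~(A ↔ A) ∨ (A ∧ A) = 0 ∨ 4 = 4
((A ∨ A) ↔ ~A) ∧ (~(A ↔ A) ∨ (A ∧ A)) = 4 ∧ 4 = 4
~(((A ∨ A) ↔ ~A) ∧ (~(A ↔ A) ∨ (A ∧ A))) = ~4 = 2
No assignment yields a value below 2, so this is the minimum.

2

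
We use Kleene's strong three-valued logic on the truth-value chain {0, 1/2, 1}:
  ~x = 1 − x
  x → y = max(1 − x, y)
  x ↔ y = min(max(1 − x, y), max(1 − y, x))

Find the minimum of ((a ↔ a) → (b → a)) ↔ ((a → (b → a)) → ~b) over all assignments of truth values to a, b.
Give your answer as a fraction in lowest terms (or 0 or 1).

Take a = 1, b = 1:
a ↔ a = 1 ↔ 1 = 1
b → a = 1 → 1 = 1
(a ↔ a) → (b → a) = 1 → 1 = 1
b → a = 1 → 1 = 1
a → (b → a) = 1 → 1 = 1
~b = ~1 = 0
(a → (b → a)) → ~b = 1 → 0 = 0
((a ↔ a) → (b → a)) ↔ ((a → (b → a)) → ~b) = 1 ↔ 0 = 0
No assignment yields a value below 0, so this is the minimum.

0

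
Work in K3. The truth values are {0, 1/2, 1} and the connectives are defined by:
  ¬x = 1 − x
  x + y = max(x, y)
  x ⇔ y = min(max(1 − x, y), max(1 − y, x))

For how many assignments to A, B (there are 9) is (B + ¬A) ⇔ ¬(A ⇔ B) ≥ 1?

1

A = 0, B = 0 ↦ 0  <
A = 0, B = 1/2 ↦ 1/2  <
A = 0, B = 1 ↦ 1  ≥
A = 1/2, B = 0 ↦ 1/2  <
A = 1/2, B = 1/2 ↦ 1/2  <
A = 1/2, B = 1 ↦ 1/2  <
A = 1, B = 0 ↦ 0  <
A = 1, B = 1/2 ↦ 1/2  <
A = 1, B = 1 ↦ 0  <
So 1 of the 9 assignments meets the threshold.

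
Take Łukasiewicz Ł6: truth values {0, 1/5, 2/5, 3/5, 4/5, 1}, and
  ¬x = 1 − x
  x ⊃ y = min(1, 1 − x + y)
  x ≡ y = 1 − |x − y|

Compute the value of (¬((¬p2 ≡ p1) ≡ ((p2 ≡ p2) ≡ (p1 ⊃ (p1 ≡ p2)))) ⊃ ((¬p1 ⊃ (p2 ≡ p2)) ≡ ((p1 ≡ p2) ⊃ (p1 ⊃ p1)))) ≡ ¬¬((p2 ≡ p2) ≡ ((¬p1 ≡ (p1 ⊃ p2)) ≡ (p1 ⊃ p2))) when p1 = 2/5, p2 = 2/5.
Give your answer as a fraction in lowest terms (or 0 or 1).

3/5

¬p2 = ¬2/5 = 3/5
¬p2 ≡ p1 = 3/5 ≡ 2/5 = 4/5
p2 ≡ p2 = 2/5 ≡ 2/5 = 1
p1 ≡ p2 = 2/5 ≡ 2/5 = 1
p1 ⊃ (p1 ≡ p2) = 2/5 ⊃ 1 = 1
(p2 ≡ p2) ≡ (p1 ⊃ (p1 ≡ p2)) = 1 ≡ 1 = 1
(¬p2 ≡ p1) ≡ ((p2 ≡ p2) ≡ (p1 ⊃ (p1 ≡ p2))) = 4/5 ≡ 1 = 4/5
¬((¬p2 ≡ p1) ≡ ((p2 ≡ p2) ≡ (p1 ⊃ (p1 ≡ p2)))) = ¬4/5 = 1/5
¬p1 = ¬2/5 = 3/5
p2 ≡ p2 = 2/5 ≡ 2/5 = 1
¬p1 ⊃ (p2 ≡ p2) = 3/5 ⊃ 1 = 1
p1 ≡ p2 = 2/5 ≡ 2/5 = 1
p1 ⊃ p1 = 2/5 ⊃ 2/5 = 1
(p1 ≡ p2) ⊃ (p1 ⊃ p1) = 1 ⊃ 1 = 1
(¬p1 ⊃ (p2 ≡ p2)) ≡ ((p1 ≡ p2) ⊃ (p1 ⊃ p1)) = 1 ≡ 1 = 1
¬((¬p2 ≡ p1) ≡ ((p2 ≡ p2) ≡ (p1 ⊃ (p1 ≡ p2)))) ⊃ ((¬p1 ⊃ (p2 ≡ p2)) ≡ ((p1 ≡ p2) ⊃ (p1 ⊃ p1))) = 1/5 ⊃ 1 = 1
p2 ≡ p2 = 2/5 ≡ 2/5 = 1
¬p1 = ¬2/5 = 3/5
p1 ⊃ p2 = 2/5 ⊃ 2/5 = 1
¬p1 ≡ (p1 ⊃ p2) = 3/5 ≡ 1 = 3/5
p1 ⊃ p2 = 2/5 ⊃ 2/5 = 1
(¬p1 ≡ (p1 ⊃ p2)) ≡ (p1 ⊃ p2) = 3/5 ≡ 1 = 3/5
(p2 ≡ p2) ≡ ((¬p1 ≡ (p1 ⊃ p2)) ≡ (p1 ⊃ p2)) = 1 ≡ 3/5 = 3/5
¬((p2 ≡ p2) ≡ ((¬p1 ≡ (p1 ⊃ p2)) ≡ (p1 ⊃ p2))) = ¬3/5 = 2/5
¬¬((p2 ≡ p2) ≡ ((¬p1 ≡ (p1 ⊃ p2)) ≡ (p1 ⊃ p2))) = ¬2/5 = 3/5
(¬((¬p2 ≡ p1) ≡ ((p2 ≡ p2) ≡ (p1 ⊃ (p1 ≡ p2)))) ⊃ ((¬p1 ⊃ (p2 ≡ p2)) ≡ ((p1 ≡ p2) ⊃ (p1 ⊃ p1)))) ≡ ¬¬((p2 ≡ p2) ≡ ((¬p1 ≡ (p1 ⊃ p2)) ≡ (p1 ⊃ p2))) = 1 ≡ 3/5 = 3/5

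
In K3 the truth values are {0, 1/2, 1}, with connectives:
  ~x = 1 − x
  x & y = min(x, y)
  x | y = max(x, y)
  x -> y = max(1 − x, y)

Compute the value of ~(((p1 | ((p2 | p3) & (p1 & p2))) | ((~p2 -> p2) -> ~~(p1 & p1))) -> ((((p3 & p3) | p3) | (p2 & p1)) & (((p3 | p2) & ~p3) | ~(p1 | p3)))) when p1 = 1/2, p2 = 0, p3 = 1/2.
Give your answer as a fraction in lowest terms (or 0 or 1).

p2 | p3 = 0 | 1/2 = 1/2
p1 & p2 = 1/2 & 0 = 0
(p2 | p3) & (p1 & p2) = 1/2 & 0 = 0
p1 | ((p2 | p3) & (p1 & p2)) = 1/2 | 0 = 1/2
~p2 = ~0 = 1
~p2 -> p2 = 1 -> 0 = 0
p1 & p1 = 1/2 & 1/2 = 1/2
~(p1 & p1) = ~1/2 = 1/2
~~(p1 & p1) = ~1/2 = 1/2
(~p2 -> p2) -> ~~(p1 & p1) = 0 -> 1/2 = 1
(p1 | ((p2 | p3) & (p1 & p2))) | ((~p2 -> p2) -> ~~(p1 & p1)) = 1/2 | 1 = 1
p3 & p3 = 1/2 & 1/2 = 1/2
(p3 & p3) | p3 = 1/2 | 1/2 = 1/2
p2 & p1 = 0 & 1/2 = 0
((p3 & p3) | p3) | (p2 & p1) = 1/2 | 0 = 1/2
p3 | p2 = 1/2 | 0 = 1/2
~p3 = ~1/2 = 1/2
(p3 | p2) & ~p3 = 1/2 & 1/2 = 1/2
p1 | p3 = 1/2 | 1/2 = 1/2
~(p1 | p3) = ~1/2 = 1/2
((p3 | p2) & ~p3) | ~(p1 | p3) = 1/2 | 1/2 = 1/2
(((p3 & p3) | p3) | (p2 & p1)) & (((p3 | p2) & ~p3) | ~(p1 | p3)) = 1/2 & 1/2 = 1/2
((p1 | ((p2 | p3) & (p1 & p2))) | ((~p2 -> p2) -> ~~(p1 & p1))) -> ((((p3 & p3) | p3) | (p2 & p1)) & (((p3 | p2) & ~p3) | ~(p1 | p3))) = 1 -> 1/2 = 1/2
~(((p1 | ((p2 | p3) & (p1 & p2))) | ((~p2 -> p2) -> ~~(p1 & p1))) -> ((((p3 & p3) | p3) | (p2 & p1)) & (((p3 | p2) & ~p3) | ~(p1 | p3)))) = ~1/2 = 1/2

1/2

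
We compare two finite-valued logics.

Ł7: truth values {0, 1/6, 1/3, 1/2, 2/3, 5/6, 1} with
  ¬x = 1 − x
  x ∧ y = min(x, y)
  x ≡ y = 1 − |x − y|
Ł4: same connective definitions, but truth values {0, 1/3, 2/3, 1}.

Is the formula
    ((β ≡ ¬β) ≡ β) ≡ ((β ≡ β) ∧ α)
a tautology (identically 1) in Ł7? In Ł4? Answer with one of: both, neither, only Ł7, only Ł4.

In Ł7: at α = 0, β = 0 the value is 0 — not a tautology.
In Ł4: at α = 0, β = 0 the value is 0 — not a tautology.

neither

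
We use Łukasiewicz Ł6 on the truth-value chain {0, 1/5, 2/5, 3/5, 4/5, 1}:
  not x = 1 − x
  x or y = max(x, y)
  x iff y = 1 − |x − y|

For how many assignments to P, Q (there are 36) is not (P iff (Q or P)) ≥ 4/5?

3

value 1: 1 assignment (counts)
value 4/5: 2 assignments (counts)
value 3/5: 3 assignments
value 2/5: 4 assignments
value 1/5: 5 assignments
value 0: 21 assignments
So 3 of the 36 assignments meet the threshold.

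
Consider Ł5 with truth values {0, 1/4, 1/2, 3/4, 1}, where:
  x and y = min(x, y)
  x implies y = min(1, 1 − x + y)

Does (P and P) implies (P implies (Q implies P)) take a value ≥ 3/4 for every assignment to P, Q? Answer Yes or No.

Yes

At P = 1/2, Q = 1/4, for instance:
P and P = 1/2 and 1/2 = 1/2
Q implies P = 1/4 implies 1/2 = 1
P implies (Q implies P) = 1/2 implies 1 = 1
(P and P) implies (P implies (Q implies P)) = 1/2 implies 1 = 1
and checking the remaining 24 assignments likewise gives ≥ 3/4 in every case.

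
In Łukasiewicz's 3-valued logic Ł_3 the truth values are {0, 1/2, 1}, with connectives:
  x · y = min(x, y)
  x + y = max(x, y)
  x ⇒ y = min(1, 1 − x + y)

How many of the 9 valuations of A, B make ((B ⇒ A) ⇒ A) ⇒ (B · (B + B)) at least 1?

A = 0, B = 0 ↦ 1  ≥
A = 0, B = 1/2 ↦ 1  ≥
A = 0, B = 1 ↦ 1  ≥
A = 1/2, B = 0 ↦ 1/2  <
A = 1/2, B = 1/2 ↦ 1  ≥
A = 1/2, B = 1 ↦ 1  ≥
A = 1, B = 0 ↦ 0  <
A = 1, B = 1/2 ↦ 1/2  <
A = 1, B = 1 ↦ 1  ≥
So 6 of the 9 assignments meet the threshold.

6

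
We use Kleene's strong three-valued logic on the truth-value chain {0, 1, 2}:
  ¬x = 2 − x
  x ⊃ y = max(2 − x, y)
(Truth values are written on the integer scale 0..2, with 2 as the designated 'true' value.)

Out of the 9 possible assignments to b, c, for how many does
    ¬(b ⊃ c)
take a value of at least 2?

b = 0, c = 0 ↦ 0  <
b = 0, c = 1 ↦ 0  <
b = 0, c = 2 ↦ 0  <
b = 1, c = 0 ↦ 1  <
b = 1, c = 1 ↦ 1  <
b = 1, c = 2 ↦ 0  <
b = 2, c = 0 ↦ 2  ≥
b = 2, c = 1 ↦ 1  <
b = 2, c = 2 ↦ 0  <
So 1 of the 9 assignments meets the threshold.

1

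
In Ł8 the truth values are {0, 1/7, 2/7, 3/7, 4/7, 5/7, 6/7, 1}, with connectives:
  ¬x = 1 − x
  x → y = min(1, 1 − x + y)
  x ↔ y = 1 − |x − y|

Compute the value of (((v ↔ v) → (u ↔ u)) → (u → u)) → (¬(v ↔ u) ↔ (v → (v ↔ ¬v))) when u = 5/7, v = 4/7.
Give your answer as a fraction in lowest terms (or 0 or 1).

1/7

v ↔ v = 4/7 ↔ 4/7 = 1
u ↔ u = 5/7 ↔ 5/7 = 1
(v ↔ v) → (u ↔ u) = 1 → 1 = 1
u → u = 5/7 → 5/7 = 1
((v ↔ v) → (u ↔ u)) → (u → u) = 1 → 1 = 1
v ↔ u = 4/7 ↔ 5/7 = 6/7
¬(v ↔ u) = ¬6/7 = 1/7
¬v = ¬4/7 = 3/7
v ↔ ¬v = 4/7 ↔ 3/7 = 6/7
v → (v ↔ ¬v) = 4/7 → 6/7 = 1
¬(v ↔ u) ↔ (v → (v ↔ ¬v)) = 1/7 ↔ 1 = 1/7
(((v ↔ v) → (u ↔ u)) → (u → u)) → (¬(v ↔ u) ↔ (v → (v ↔ ¬v))) = 1 → 1/7 = 1/7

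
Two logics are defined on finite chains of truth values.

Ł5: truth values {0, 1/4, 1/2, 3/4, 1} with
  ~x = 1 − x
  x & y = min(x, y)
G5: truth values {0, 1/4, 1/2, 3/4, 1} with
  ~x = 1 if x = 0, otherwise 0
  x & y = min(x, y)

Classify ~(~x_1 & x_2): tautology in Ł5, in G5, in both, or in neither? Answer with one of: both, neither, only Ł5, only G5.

neither

In Ł5: at x_1 = 0, x_2 = 1/4 the value is 3/4 — not a tautology.
In G5: at x_1 = 0, x_2 = 1/4 the value is 0 — not a tautology.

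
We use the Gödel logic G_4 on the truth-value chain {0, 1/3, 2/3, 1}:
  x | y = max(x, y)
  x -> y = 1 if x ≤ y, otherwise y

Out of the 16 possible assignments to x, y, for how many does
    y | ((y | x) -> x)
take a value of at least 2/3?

15

x = 0, y = 0 ↦ 1  ≥
x = 0, y = 1/3 ↦ 1/3  <
x = 0, y = 2/3 ↦ 2/3  ≥
x = 0, y = 1 ↦ 1  ≥
x = 1/3, y = 0 ↦ 1  ≥
x = 1/3, y = 1/3 ↦ 1  ≥
x = 1/3, y = 2/3 ↦ 2/3  ≥
x = 1/3, y = 1 ↦ 1  ≥
x = 2/3, y = 0 ↦ 1  ≥
x = 2/3, y = 1/3 ↦ 1  ≥
x = 2/3, y = 2/3 ↦ 1  ≥
x = 2/3, y = 1 ↦ 1  ≥
x = 1, y = 0 ↦ 1  ≥
x = 1, y = 1/3 ↦ 1  ≥
x = 1, y = 2/3 ↦ 1  ≥
x = 1, y = 1 ↦ 1  ≥
So 15 of the 16 assignments meet the threshold.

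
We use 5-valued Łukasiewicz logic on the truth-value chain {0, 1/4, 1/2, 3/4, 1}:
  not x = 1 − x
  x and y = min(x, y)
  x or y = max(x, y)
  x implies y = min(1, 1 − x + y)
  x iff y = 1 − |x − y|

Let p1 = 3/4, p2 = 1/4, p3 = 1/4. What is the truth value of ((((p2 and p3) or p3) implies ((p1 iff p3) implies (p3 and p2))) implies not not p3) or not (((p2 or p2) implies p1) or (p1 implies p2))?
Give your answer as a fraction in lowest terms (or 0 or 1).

p2 and p3 = 1/4 and 1/4 = 1/4
(p2 and p3) or p3 = 1/4 or 1/4 = 1/4
p1 iff p3 = 3/4 iff 1/4 = 1/2
p3 and p2 = 1/4 and 1/4 = 1/4
(p1 iff p3) implies (p3 and p2) = 1/2 implies 1/4 = 3/4
((p2 and p3) or p3) implies ((p1 iff p3) implies (p3 and p2)) = 1/4 implies 3/4 = 1
not p3 = not 1/4 = 3/4
not not p3 = not 3/4 = 1/4
(((p2 and p3) or p3) implies ((p1 iff p3) implies (p3 and p2))) implies not not p3 = 1 implies 1/4 = 1/4
p2 or p2 = 1/4 or 1/4 = 1/4
(p2 or p2) implies p1 = 1/4 implies 3/4 = 1
p1 implies p2 = 3/4 implies 1/4 = 1/2
((p2 or p2) implies p1) or (p1 implies p2) = 1 or 1/2 = 1
not (((p2 or p2) implies p1) or (p1 implies p2)) = not 1 = 0
((((p2 and p3) or p3) implies ((p1 iff p3) implies (p3 and p2))) implies not not p3) or not (((p2 or p2) implies p1) or (p1 implies p2)) = 1/4 or 0 = 1/4

1/4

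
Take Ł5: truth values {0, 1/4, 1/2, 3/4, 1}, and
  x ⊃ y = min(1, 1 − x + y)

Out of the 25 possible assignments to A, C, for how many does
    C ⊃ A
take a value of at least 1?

15

value 1: 15 assignments (counts)
value 3/4: 4 assignments
value 1/2: 3 assignments
value 1/4: 2 assignments
value 0: 1 assignment
So 15 of the 25 assignments meet the threshold.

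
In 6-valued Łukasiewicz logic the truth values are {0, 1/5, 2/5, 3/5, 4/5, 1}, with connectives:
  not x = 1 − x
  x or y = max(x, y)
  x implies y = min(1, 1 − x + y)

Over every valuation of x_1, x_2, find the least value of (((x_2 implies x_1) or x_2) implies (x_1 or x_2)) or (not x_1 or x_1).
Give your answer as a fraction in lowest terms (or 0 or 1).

Take x_1 = 2/5, x_2 = 0:
x_2 implies x_1 = 0 implies 2/5 = 1
(x_2 implies x_1) or x_2 = 1 or 0 = 1
x_1 or x_2 = 2/5 or 0 = 2/5
((x_2 implies x_1) or x_2) implies (x_1 or x_2) = 1 implies 2/5 = 2/5
not x_1 = not 2/5 = 3/5
not x_1 or x_1 = 3/5 or 2/5 = 3/5
(((x_2 implies x_1) or x_2) implies (x_1 or x_2)) or (not x_1 or x_1) = 2/5 or 3/5 = 3/5
No assignment yields a value below 3/5, so this is the minimum.

3/5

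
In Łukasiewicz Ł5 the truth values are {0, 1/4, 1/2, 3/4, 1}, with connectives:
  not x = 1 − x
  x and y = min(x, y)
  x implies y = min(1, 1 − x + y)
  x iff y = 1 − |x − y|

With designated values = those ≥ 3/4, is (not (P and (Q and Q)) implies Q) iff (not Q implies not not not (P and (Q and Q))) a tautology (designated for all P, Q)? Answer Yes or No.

No

Counterexample: take P = 0, Q = 0.
Q and Q = 0 and 0 = 0
P and (Q and Q) = 0 and 0 = 0
not (P and (Q and Q)) = not 0 = 1
not (P and (Q and Q)) implies Q = 1 implies 0 = 0
not Q = not 0 = 1
Q and Q = 0 and 0 = 0
P and (Q and Q) = 0 and 0 = 0
not (P and (Q and Q)) = not 0 = 1
not not (P and (Q and Q)) = not 1 = 0
not not not (P and (Q and Q)) = not 0 = 1
not Q implies not not not (P and (Q and Q)) = 1 implies 1 = 1
(not (P and (Q and Q)) implies Q) iff (not Q implies not not not (P and (Q and Q))) = 0 iff 1 = 0
This gives 0, which is below 3/4.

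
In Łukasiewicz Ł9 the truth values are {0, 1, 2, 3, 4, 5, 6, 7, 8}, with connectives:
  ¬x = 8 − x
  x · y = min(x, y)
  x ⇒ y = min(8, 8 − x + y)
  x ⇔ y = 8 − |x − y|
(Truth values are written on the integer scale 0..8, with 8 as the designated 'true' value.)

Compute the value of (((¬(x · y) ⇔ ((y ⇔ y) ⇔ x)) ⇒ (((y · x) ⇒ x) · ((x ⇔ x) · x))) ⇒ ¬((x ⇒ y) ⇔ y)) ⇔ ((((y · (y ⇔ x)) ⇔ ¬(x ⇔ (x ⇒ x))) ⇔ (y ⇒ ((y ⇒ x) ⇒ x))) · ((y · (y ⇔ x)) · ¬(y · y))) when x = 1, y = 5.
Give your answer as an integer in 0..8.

7

x · y = 1 · 5 = 1
¬(x · y) = ¬1 = 7
y ⇔ y = 5 ⇔ 5 = 8
(y ⇔ y) ⇔ x = 8 ⇔ 1 = 1
¬(x · y) ⇔ ((y ⇔ y) ⇔ x) = 7 ⇔ 1 = 2
y · x = 5 · 1 = 1
(y · x) ⇒ x = 1 ⇒ 1 = 8
x ⇔ x = 1 ⇔ 1 = 8
(x ⇔ x) · x = 8 · 1 = 1
((y · x) ⇒ x) · ((x ⇔ x) · x) = 8 · 1 = 1
(¬(x · y) ⇔ ((y ⇔ y) ⇔ x)) ⇒ (((y · x) ⇒ x) · ((x ⇔ x) · x)) = 2 ⇒ 1 = 7
x ⇒ y = 1 ⇒ 5 = 8
(x ⇒ y) ⇔ y = 8 ⇔ 5 = 5
¬((x ⇒ y) ⇔ y) = ¬5 = 3
((¬(x · y) ⇔ ((y ⇔ y) ⇔ x)) ⇒ (((y · x) ⇒ x) · ((x ⇔ x) · x))) ⇒ ¬((x ⇒ y) ⇔ y) = 7 ⇒ 3 = 4
y ⇔ x = 5 ⇔ 1 = 4
y · (y ⇔ x) = 5 · 4 = 4
x ⇒ x = 1 ⇒ 1 = 8
x ⇔ (x ⇒ x) = 1 ⇔ 8 = 1
¬(x ⇔ (x ⇒ x)) = ¬1 = 7
(y · (y ⇔ x)) ⇔ ¬(x ⇔ (x ⇒ x)) = 4 ⇔ 7 = 5
y ⇒ x = 5 ⇒ 1 = 4
(y ⇒ x) ⇒ x = 4 ⇒ 1 = 5
y ⇒ ((y ⇒ x) ⇒ x) = 5 ⇒ 5 = 8
((y · (y ⇔ x)) ⇔ ¬(x ⇔ (x ⇒ x))) ⇔ (y ⇒ ((y ⇒ x) ⇒ x)) = 5 ⇔ 8 = 5
y ⇔ x = 5 ⇔ 1 = 4
y · (y ⇔ x) = 5 · 4 = 4
y · y = 5 · 5 = 5
¬(y · y) = ¬5 = 3
(y · (y ⇔ x)) · ¬(y · y) = 4 · 3 = 3
(((y · (y ⇔ x)) ⇔ ¬(x ⇔ (x ⇒ x))) ⇔ (y ⇒ ((y ⇒ x) ⇒ x))) · ((y · (y ⇔ x)) · ¬(y · y)) = 5 · 3 = 3
(((¬(x · y) ⇔ ((y ⇔ y) ⇔ x)) ⇒ (((y · x) ⇒ x) · ((x ⇔ x) · x))) ⇒ ¬((x ⇒ y) ⇔ y)) ⇔ ((((y · (y ⇔ x)) ⇔ ¬(x ⇔ (x ⇒ x))) ⇔ (y ⇒ ((y ⇒ x) ⇒ x))) · ((y · (y ⇔ x)) · ¬(y · y))) = 4 ⇔ 3 = 7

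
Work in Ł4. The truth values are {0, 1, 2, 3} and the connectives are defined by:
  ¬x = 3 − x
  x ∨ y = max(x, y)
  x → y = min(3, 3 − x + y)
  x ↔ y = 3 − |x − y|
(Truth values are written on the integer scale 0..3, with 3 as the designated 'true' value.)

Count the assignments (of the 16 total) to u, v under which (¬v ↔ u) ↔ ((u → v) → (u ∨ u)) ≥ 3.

u = 0, v = 0 ↦ 3  ≥
u = 0, v = 1 ↦ 2  <
u = 0, v = 2 ↦ 1  <
u = 0, v = 3 ↦ 0  <
u = 1, v = 0 ↦ 2  <
u = 1, v = 1 ↦ 2  <
u = 1, v = 2 ↦ 1  <
u = 1, v = 3 ↦ 2  <
u = 2, v = 0 ↦ 2  <
u = 2, v = 1 ↦ 3  ≥
u = 2, v = 2 ↦ 3  ≥
u = 2, v = 3 ↦ 2  <
u = 3, v = 0 ↦ 3  ≥
u = 3, v = 1 ↦ 2  <
u = 3, v = 2 ↦ 1  <
u = 3, v = 3 ↦ 0  <
So 4 of the 16 assignments meet the threshold.

4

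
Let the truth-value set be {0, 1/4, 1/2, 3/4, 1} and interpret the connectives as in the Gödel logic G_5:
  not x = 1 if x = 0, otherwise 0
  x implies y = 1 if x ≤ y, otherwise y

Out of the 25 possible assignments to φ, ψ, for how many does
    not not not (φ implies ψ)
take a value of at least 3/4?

value 1: 4 assignments (counts)
value 0: 21 assignments
So 4 of the 25 assignments meet the threshold.

4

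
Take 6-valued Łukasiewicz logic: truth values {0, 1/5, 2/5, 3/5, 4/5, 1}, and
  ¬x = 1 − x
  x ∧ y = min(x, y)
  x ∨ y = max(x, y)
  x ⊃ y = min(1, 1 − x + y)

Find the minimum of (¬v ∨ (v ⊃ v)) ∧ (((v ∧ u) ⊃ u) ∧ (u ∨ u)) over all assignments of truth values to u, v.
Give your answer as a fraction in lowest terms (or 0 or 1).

Take u = 0, v = 0:
¬v = ¬0 = 1
v ⊃ v = 0 ⊃ 0 = 1
¬v ∨ (v ⊃ v) = 1 ∨ 1 = 1
v ∧ u = 0 ∧ 0 = 0
(v ∧ u) ⊃ u = 0 ⊃ 0 = 1
u ∨ u = 0 ∨ 0 = 0
((v ∧ u) ⊃ u) ∧ (u ∨ u) = 1 ∧ 0 = 0
(¬v ∨ (v ⊃ v)) ∧ (((v ∧ u) ⊃ u) ∧ (u ∨ u)) = 1 ∧ 0 = 0
No assignment yields a value below 0, so this is the minimum.

0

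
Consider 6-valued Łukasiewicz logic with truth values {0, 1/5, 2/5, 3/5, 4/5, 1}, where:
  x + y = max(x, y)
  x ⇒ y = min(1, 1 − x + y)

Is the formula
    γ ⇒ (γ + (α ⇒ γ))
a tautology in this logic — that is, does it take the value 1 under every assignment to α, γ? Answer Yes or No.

Yes

At α = 0, γ = 4/5, for instance:
α ⇒ γ = 0 ⇒ 4/5 = 1
γ + (α ⇒ γ) = 4/5 + 1 = 1
γ ⇒ (γ + (α ⇒ γ)) = 4/5 ⇒ 1 = 1
and checking the remaining 35 assignments likewise gives ≥ 1 in every case.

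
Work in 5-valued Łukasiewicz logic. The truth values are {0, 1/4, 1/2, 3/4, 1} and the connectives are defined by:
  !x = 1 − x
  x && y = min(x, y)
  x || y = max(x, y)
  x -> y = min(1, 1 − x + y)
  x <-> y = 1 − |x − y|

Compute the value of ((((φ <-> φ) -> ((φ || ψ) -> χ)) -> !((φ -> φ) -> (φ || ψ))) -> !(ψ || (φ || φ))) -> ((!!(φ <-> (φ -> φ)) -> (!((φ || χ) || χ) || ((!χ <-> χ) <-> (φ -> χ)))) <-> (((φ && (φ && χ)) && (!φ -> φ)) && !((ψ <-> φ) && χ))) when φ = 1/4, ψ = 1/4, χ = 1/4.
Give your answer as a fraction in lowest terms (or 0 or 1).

1/4

φ <-> φ = 1/4 <-> 1/4 = 1
φ || ψ = 1/4 || 1/4 = 1/4
(φ || ψ) -> χ = 1/4 -> 1/4 = 1
(φ <-> φ) -> ((φ || ψ) -> χ) = 1 -> 1 = 1
φ -> φ = 1/4 -> 1/4 = 1
φ || ψ = 1/4 || 1/4 = 1/4
(φ -> φ) -> (φ || ψ) = 1 -> 1/4 = 1/4
!((φ -> φ) -> (φ || ψ)) = !1/4 = 3/4
((φ <-> φ) -> ((φ || ψ) -> χ)) -> !((φ -> φ) -> (φ || ψ)) = 1 -> 3/4 = 3/4
φ || φ = 1/4 || 1/4 = 1/4
ψ || (φ || φ) = 1/4 || 1/4 = 1/4
!(ψ || (φ || φ)) = !1/4 = 3/4
(((φ <-> φ) -> ((φ || ψ) -> χ)) -> !((φ -> φ) -> (φ || ψ))) -> !(ψ || (φ || φ)) = 3/4 -> 3/4 = 1
φ -> φ = 1/4 -> 1/4 = 1
φ <-> (φ -> φ) = 1/4 <-> 1 = 1/4
!(φ <-> (φ -> φ)) = !1/4 = 3/4
!!(φ <-> (φ -> φ)) = !3/4 = 1/4
φ || χ = 1/4 || 1/4 = 1/4
(φ || χ) || χ = 1/4 || 1/4 = 1/4
!((φ || χ) || χ) = !1/4 = 3/4
!χ = !1/4 = 3/4
!χ <-> χ = 3/4 <-> 1/4 = 1/2
φ -> χ = 1/4 -> 1/4 = 1
(!χ <-> χ) <-> (φ -> χ) = 1/2 <-> 1 = 1/2
!((φ || χ) || χ) || ((!χ <-> χ) <-> (φ -> χ)) = 3/4 || 1/2 = 3/4
!!(φ <-> (φ -> φ)) -> (!((φ || χ) || χ) || ((!χ <-> χ) <-> (φ -> χ))) = 1/4 -> 3/4 = 1
φ && χ = 1/4 && 1/4 = 1/4
φ && (φ && χ) = 1/4 && 1/4 = 1/4
!φ = !1/4 = 3/4
!φ -> φ = 3/4 -> 1/4 = 1/2
(φ && (φ && χ)) && (!φ -> φ) = 1/4 && 1/2 = 1/4
ψ <-> φ = 1/4 <-> 1/4 = 1
(ψ <-> φ) && χ = 1 && 1/4 = 1/4
!((ψ <-> φ) && χ) = !1/4 = 3/4
((φ && (φ && χ)) && (!φ -> φ)) && !((ψ <-> φ) && χ) = 1/4 && 3/4 = 1/4
(!!(φ <-> (φ -> φ)) -> (!((φ || χ) || χ) || ((!χ <-> χ) <-> (φ -> χ)))) <-> (((φ && (φ && χ)) && (!φ -> φ)) && !((ψ <-> φ) && χ)) = 1 <-> 1/4 = 1/4
((((φ <-> φ) -> ((φ || ψ) -> χ)) -> !((φ -> φ) -> (φ || ψ))) -> !(ψ || (φ || φ))) -> ((!!(φ <-> (φ -> φ)) -> (!((φ || χ) || χ) || ((!χ <-> χ) <-> (φ -> χ)))) <-> (((φ && (φ && χ)) && (!φ -> φ)) && !((ψ <-> φ) && χ))) = 1 -> 1/4 = 1/4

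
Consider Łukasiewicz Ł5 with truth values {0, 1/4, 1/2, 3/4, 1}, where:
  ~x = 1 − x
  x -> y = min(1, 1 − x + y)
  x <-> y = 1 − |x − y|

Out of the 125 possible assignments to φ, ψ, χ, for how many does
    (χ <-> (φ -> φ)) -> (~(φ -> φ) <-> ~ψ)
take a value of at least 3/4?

95

value 1: 75 assignments (counts)
value 3/4: 20 assignments (counts)
value 1/2: 15 assignments
value 1/4: 10 assignments
value 0: 5 assignments
So 95 of the 125 assignments meet the threshold.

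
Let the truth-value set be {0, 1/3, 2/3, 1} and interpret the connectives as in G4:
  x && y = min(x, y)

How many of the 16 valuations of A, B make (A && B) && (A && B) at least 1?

1

A = 0, B = 0 ↦ 0  <
A = 0, B = 1/3 ↦ 0  <
A = 0, B = 2/3 ↦ 0  <
A = 0, B = 1 ↦ 0  <
A = 1/3, B = 0 ↦ 0  <
A = 1/3, B = 1/3 ↦ 1/3  <
A = 1/3, B = 2/3 ↦ 1/3  <
A = 1/3, B = 1 ↦ 1/3  <
A = 2/3, B = 0 ↦ 0  <
A = 2/3, B = 1/3 ↦ 1/3  <
A = 2/3, B = 2/3 ↦ 2/3  <
A = 2/3, B = 1 ↦ 2/3  <
A = 1, B = 0 ↦ 0  <
A = 1, B = 1/3 ↦ 1/3  <
A = 1, B = 2/3 ↦ 2/3  <
A = 1, B = 1 ↦ 1  ≥
So 1 of the 16 assignments meets the threshold.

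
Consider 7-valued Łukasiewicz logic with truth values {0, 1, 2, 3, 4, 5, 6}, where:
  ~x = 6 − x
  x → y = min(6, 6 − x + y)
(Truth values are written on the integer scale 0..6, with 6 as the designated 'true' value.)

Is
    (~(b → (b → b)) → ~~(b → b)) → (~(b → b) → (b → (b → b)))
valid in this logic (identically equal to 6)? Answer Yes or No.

Yes

b = 0 ↦ 6
b = 1 ↦ 6
b = 2 ↦ 6
b = 3 ↦ 6
b = 4 ↦ 6
b = 5 ↦ 6
b = 6 ↦ 6
Every assignment gives a value ≥ 6.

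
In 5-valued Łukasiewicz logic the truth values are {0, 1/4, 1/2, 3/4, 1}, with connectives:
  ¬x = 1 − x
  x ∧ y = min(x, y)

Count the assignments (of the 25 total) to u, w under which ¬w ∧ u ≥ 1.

1

value 1: 1 assignment (counts)
value 3/4: 3 assignments
value 1/2: 5 assignments
value 1/4: 7 assignments
value 0: 9 assignments
So 1 of the 25 assignments meets the threshold.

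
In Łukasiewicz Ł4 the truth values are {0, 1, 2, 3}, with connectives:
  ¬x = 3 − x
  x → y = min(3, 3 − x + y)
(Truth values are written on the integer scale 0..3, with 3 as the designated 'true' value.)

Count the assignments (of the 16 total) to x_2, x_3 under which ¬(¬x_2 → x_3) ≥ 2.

3

x_2 = 0, x_3 = 0 ↦ 3  ≥
x_2 = 0, x_3 = 1 ↦ 2  ≥
x_2 = 0, x_3 = 2 ↦ 1  <
x_2 = 0, x_3 = 3 ↦ 0  <
x_2 = 1, x_3 = 0 ↦ 2  ≥
x_2 = 1, x_3 = 1 ↦ 1  <
x_2 = 1, x_3 = 2 ↦ 0  <
x_2 = 1, x_3 = 3 ↦ 0  <
x_2 = 2, x_3 = 0 ↦ 1  <
x_2 = 2, x_3 = 1 ↦ 0  <
x_2 = 2, x_3 = 2 ↦ 0  <
x_2 = 2, x_3 = 3 ↦ 0  <
x_2 = 3, x_3 = 0 ↦ 0  <
x_2 = 3, x_3 = 1 ↦ 0  <
x_2 = 3, x_3 = 2 ↦ 0  <
x_2 = 3, x_3 = 3 ↦ 0  <
So 3 of the 16 assignments meet the threshold.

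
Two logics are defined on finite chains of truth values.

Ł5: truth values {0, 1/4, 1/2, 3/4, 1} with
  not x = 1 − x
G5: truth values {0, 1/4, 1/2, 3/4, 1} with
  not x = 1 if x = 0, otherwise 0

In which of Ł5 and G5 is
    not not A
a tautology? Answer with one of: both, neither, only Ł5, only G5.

neither

In Ł5: at A = 0 the value is 0 — not a tautology.
In G5: at A = 0 the value is 0 — not a tautology.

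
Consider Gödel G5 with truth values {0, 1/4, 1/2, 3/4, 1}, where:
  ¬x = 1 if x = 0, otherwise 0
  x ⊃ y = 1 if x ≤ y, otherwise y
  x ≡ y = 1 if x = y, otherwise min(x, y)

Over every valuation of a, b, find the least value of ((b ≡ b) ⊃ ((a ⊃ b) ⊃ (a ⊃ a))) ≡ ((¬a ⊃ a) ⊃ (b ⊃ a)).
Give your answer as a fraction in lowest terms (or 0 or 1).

Take a = 1/4, b = 1/2:
b ≡ b = 1/2 ≡ 1/2 = 1
a ⊃ b = 1/4 ⊃ 1/2 = 1
a ⊃ a = 1/4 ⊃ 1/4 = 1
(a ⊃ b) ⊃ (a ⊃ a) = 1 ⊃ 1 = 1
(b ≡ b) ⊃ ((a ⊃ b) ⊃ (a ⊃ a)) = 1 ⊃ 1 = 1
¬a = ¬1/4 = 0
¬a ⊃ a = 0 ⊃ 1/4 = 1
b ⊃ a = 1/2 ⊃ 1/4 = 1/4
(¬a ⊃ a) ⊃ (b ⊃ a) = 1 ⊃ 1/4 = 1/4
((b ≡ b) ⊃ ((a ⊃ b) ⊃ (a ⊃ a))) ≡ ((¬a ⊃ a) ⊃ (b ⊃ a)) = 1 ≡ 1/4 = 1/4
No assignment yields a value below 1/4, so this is the minimum.

1/4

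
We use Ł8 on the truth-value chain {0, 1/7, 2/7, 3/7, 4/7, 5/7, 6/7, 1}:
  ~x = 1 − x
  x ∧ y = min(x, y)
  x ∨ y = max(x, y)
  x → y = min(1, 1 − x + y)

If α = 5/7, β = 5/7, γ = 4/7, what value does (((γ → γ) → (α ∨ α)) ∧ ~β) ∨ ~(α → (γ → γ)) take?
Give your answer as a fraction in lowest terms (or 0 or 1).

2/7

γ → γ = 4/7 → 4/7 = 1
α ∨ α = 5/7 ∨ 5/7 = 5/7
(γ → γ) → (α ∨ α) = 1 → 5/7 = 5/7
~β = ~5/7 = 2/7
((γ → γ) → (α ∨ α)) ∧ ~β = 5/7 ∧ 2/7 = 2/7
γ → γ = 4/7 → 4/7 = 1
α → (γ → γ) = 5/7 → 1 = 1
~(α → (γ → γ)) = ~1 = 0
(((γ → γ) → (α ∨ α)) ∧ ~β) ∨ ~(α → (γ → γ)) = 2/7 ∨ 0 = 2/7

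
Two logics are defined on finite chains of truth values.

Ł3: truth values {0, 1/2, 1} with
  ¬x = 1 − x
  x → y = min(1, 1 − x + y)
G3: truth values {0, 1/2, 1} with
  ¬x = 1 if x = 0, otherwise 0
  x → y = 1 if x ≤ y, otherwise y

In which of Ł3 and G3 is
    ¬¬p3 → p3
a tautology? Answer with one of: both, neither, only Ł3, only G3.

only Ł3

In Ł3: every assignment gives 1 — tautology.
In G3: at p3 = 1/2 the value is 1/2 — not a tautology.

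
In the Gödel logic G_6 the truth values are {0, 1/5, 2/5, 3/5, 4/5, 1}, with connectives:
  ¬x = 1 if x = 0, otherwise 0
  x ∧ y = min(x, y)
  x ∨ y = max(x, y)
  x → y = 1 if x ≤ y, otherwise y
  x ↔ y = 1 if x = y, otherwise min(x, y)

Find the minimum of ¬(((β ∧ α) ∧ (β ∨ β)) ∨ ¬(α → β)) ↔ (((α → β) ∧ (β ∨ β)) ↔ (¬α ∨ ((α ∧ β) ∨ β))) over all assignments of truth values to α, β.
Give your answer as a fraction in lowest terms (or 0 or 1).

0

Take α = 0, β = 0:
β ∧ α = 0 ∧ 0 = 0
β ∨ β = 0 ∨ 0 = 0
(β ∧ α) ∧ (β ∨ β) = 0 ∧ 0 = 0
α → β = 0 → 0 = 1
¬(α → β) = ¬1 = 0
((β ∧ α) ∧ (β ∨ β)) ∨ ¬(α → β) = 0 ∨ 0 = 0
¬(((β ∧ α) ∧ (β ∨ β)) ∨ ¬(α → β)) = ¬0 = 1
α → β = 0 → 0 = 1
β ∨ β = 0 ∨ 0 = 0
(α → β) ∧ (β ∨ β) = 1 ∧ 0 = 0
¬α = ¬0 = 1
α ∧ β = 0 ∧ 0 = 0
(α ∧ β) ∨ β = 0 ∨ 0 = 0
¬α ∨ ((α ∧ β) ∨ β) = 1 ∨ 0 = 1
((α → β) ∧ (β ∨ β)) ↔ (¬α ∨ ((α ∧ β) ∨ β)) = 0 ↔ 1 = 0
¬(((β ∧ α) ∧ (β ∨ β)) ∨ ¬(α → β)) ↔ (((α → β) ∧ (β ∨ β)) ↔ (¬α ∨ ((α ∧ β) ∨ β))) = 1 ↔ 0 = 0
No assignment yields a value below 0, so this is the minimum.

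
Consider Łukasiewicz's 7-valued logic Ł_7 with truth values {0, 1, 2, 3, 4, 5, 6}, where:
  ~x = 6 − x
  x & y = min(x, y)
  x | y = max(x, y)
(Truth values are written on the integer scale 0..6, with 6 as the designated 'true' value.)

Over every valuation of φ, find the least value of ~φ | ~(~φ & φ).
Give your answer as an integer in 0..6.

3

Take φ = 3:
~φ = ~3 = 3
~φ = ~3 = 3
~φ & φ = 3 & 3 = 3
~(~φ & φ) = ~3 = 3
~φ | ~(~φ & φ) = 3 | 3 = 3
No assignment yields a value below 3, so this is the minimum.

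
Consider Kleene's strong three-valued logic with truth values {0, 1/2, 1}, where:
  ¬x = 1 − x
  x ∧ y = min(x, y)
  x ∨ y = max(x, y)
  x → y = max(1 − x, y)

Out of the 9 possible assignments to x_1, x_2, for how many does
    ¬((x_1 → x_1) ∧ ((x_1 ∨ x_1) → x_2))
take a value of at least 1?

1

x_1 = 0, x_2 = 0 ↦ 0  <
x_1 = 0, x_2 = 1/2 ↦ 0  <
x_1 = 0, x_2 = 1 ↦ 0  <
x_1 = 1/2, x_2 = 0 ↦ 1/2  <
x_1 = 1/2, x_2 = 1/2 ↦ 1/2  <
x_1 = 1/2, x_2 = 1 ↦ 1/2  <
x_1 = 1, x_2 = 0 ↦ 1  ≥
x_1 = 1, x_2 = 1/2 ↦ 1/2  <
x_1 = 1, x_2 = 1 ↦ 0  <
So 1 of the 9 assignments meets the threshold.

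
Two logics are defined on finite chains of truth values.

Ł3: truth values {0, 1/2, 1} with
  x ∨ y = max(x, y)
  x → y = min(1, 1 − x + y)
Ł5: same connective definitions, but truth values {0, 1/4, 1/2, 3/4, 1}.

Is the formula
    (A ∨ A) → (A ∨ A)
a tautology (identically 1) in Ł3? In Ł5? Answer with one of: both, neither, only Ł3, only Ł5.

both

In Ł3: every assignment gives 1 — tautology.
In Ł5: every assignment gives 1 — tautology.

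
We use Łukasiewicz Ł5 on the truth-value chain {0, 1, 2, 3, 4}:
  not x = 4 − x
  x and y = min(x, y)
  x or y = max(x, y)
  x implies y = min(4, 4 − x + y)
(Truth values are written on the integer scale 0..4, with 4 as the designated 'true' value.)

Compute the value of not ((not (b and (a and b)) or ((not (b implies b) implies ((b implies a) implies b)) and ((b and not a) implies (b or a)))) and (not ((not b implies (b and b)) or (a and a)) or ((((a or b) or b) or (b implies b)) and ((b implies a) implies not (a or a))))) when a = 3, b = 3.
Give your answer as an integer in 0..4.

3

a and b = 3 and 3 = 3
b and (a and b) = 3 and 3 = 3
not (b and (a and b)) = not 3 = 1
b implies b = 3 implies 3 = 4
not (b implies b) = not 4 = 0
b implies a = 3 implies 3 = 4
(b implies a) implies b = 4 implies 3 = 3
not (b implies b) implies ((b implies a) implies b) = 0 implies 3 = 4
not a = not 3 = 1
b and not a = 3 and 1 = 1
b or a = 3 or 3 = 3
(b and not a) implies (b or a) = 1 implies 3 = 4
(not (b implies b) implies ((b implies a) implies b)) and ((b and not a) implies (b or a)) = 4 and 4 = 4
not (b and (a and b)) or ((not (b implies b) implies ((b implies a) implies b)) and ((b and not a) implies (b or a))) = 1 or 4 = 4
not b = not 3 = 1
b and b = 3 and 3 = 3
not b implies (b and b) = 1 implies 3 = 4
a and a = 3 and 3 = 3
(not b implies (b and b)) or (a and a) = 4 or 3 = 4
not ((not b implies (b and b)) or (a and a)) = not 4 = 0
a or b = 3 or 3 = 3
(a or b) or b = 3 or 3 = 3
b implies b = 3 implies 3 = 4
((a or b) or b) or (b implies b) = 3 or 4 = 4
b implies a = 3 implies 3 = 4
a or a = 3 or 3 = 3
not (a or a) = not 3 = 1
(b implies a) implies not (a or a) = 4 implies 1 = 1
(((a or b) or b) or (b implies b)) and ((b implies a) implies not (a or a)) = 4 and 1 = 1
not ((not b implies (b and b)) or (a and a)) or ((((a or b) or b) or (b implies b)) and ((b implies a) implies not (a or a))) = 0 or 1 = 1
(not (b and (a and b)) or ((not (b implies b) implies ((b implies a) implies b)) and ((b and not a) implies (b or a)))) and (not ((not b implies (b and b)) or (a and a)) or ((((a or b) or b) or (b implies b)) and ((b implies a) implies not (a or a)))) = 4 and 1 = 1
not ((not (b and (a and b)) or ((not (b implies b) implies ((b implies a) implies b)) and ((b and not a) implies (b or a)))) and (not ((not b implies (b and b)) or (a and a)) or ((((a or b) or b) or (b implies b)) and ((b implies a) implies not (a or a))))) = not 1 = 3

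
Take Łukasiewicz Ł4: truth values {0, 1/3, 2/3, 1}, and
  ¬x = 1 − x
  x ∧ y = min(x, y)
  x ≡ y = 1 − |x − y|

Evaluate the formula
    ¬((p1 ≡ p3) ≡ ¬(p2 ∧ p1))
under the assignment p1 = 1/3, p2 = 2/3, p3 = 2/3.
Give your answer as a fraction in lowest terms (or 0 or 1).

0

p1 ≡ p3 = 1/3 ≡ 2/3 = 2/3
p2 ∧ p1 = 2/3 ∧ 1/3 = 1/3
¬(p2 ∧ p1) = ¬1/3 = 2/3
(p1 ≡ p3) ≡ ¬(p2 ∧ p1) = 2/3 ≡ 2/3 = 1
¬((p1 ≡ p3) ≡ ¬(p2 ∧ p1)) = ¬1 = 0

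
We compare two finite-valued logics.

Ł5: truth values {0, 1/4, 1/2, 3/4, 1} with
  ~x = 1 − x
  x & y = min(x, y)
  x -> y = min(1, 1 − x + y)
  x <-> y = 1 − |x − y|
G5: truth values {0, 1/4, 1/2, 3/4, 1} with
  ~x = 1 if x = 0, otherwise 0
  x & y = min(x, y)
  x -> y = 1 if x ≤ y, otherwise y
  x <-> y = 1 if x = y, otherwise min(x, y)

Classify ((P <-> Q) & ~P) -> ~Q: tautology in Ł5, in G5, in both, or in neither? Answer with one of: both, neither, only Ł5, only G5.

only G5

In Ł5: at P = 1/4, Q = 1/2 the value is 3/4 — not a tautology.
In G5: every assignment gives 1 — tautology.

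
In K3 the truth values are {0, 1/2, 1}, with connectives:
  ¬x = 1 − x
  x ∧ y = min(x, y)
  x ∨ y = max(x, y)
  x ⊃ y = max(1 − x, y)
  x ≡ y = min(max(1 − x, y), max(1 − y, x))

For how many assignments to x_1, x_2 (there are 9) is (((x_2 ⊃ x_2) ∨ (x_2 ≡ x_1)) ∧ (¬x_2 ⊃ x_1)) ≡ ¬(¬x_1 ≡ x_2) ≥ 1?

x_1 = 0, x_2 = 0 ↦ 0  <
x_1 = 0, x_2 = 1/2 ↦ 1/2  <
x_1 = 0, x_2 = 1 ↦ 0  <
x_1 = 1/2, x_2 = 0 ↦ 1/2  <
x_1 = 1/2, x_2 = 1/2 ↦ 1/2  <
x_1 = 1/2, x_2 = 1 ↦ 1/2  <
x_1 = 1, x_2 = 0 ↦ 0  <
x_1 = 1, x_2 = 1/2 ↦ 1/2  <
x_1 = 1, x_2 = 1 ↦ 1  ≥
So 1 of the 9 assignments meets the threshold.

1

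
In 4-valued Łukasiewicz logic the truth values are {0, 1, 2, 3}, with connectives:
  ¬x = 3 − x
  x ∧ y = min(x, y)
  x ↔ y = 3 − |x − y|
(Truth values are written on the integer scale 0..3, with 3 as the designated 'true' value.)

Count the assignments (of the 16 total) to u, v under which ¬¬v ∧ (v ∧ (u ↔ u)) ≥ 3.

4

u = 0, v = 0 ↦ 0  <
u = 0, v = 1 ↦ 1  <
u = 0, v = 2 ↦ 2  <
u = 0, v = 3 ↦ 3  ≥
u = 1, v = 0 ↦ 0  <
u = 1, v = 1 ↦ 1  <
u = 1, v = 2 ↦ 2  <
u = 1, v = 3 ↦ 3  ≥
u = 2, v = 0 ↦ 0  <
u = 2, v = 1 ↦ 1  <
u = 2, v = 2 ↦ 2  <
u = 2, v = 3 ↦ 3  ≥
u = 3, v = 0 ↦ 0  <
u = 3, v = 1 ↦ 1  <
u = 3, v = 2 ↦ 2  <
u = 3, v = 3 ↦ 3  ≥
So 4 of the 16 assignments meet the threshold.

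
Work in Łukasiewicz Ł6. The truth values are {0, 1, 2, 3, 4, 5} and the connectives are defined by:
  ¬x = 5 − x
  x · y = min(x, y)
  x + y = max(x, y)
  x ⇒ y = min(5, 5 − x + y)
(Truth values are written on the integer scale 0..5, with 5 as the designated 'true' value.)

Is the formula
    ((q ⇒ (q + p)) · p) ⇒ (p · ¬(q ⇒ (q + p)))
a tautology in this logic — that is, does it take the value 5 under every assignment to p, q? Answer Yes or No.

No

Counterexample: take p = 1, q = 0.
q + p = 0 + 1 = 1
q ⇒ (q + p) = 0 ⇒ 1 = 5
(q ⇒ (q + p)) · p = 5 · 1 = 1
q + p = 0 + 1 = 1
q ⇒ (q + p) = 0 ⇒ 1 = 5
¬(q ⇒ (q + p)) = ¬5 = 0
p · ¬(q ⇒ (q + p)) = 1 · 0 = 0
((q ⇒ (q + p)) · p) ⇒ (p · ¬(q ⇒ (q + p))) = 1 ⇒ 0 = 4
This gives 4 ≠ 5.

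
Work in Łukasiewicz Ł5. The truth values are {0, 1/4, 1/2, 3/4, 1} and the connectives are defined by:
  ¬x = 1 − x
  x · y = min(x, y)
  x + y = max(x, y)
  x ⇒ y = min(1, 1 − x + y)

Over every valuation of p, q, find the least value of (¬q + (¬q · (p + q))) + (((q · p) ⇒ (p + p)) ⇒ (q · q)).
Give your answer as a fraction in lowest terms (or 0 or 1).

1/2

Take p = 0, q = 1/2:
¬q = ¬1/2 = 1/2
¬q = ¬1/2 = 1/2
p + q = 0 + 1/2 = 1/2
¬q · (p + q) = 1/2 · 1/2 = 1/2
¬q + (¬q · (p + q)) = 1/2 + 1/2 = 1/2
q · p = 1/2 · 0 = 0
p + p = 0 + 0 = 0
(q · p) ⇒ (p + p) = 0 ⇒ 0 = 1
q · q = 1/2 · 1/2 = 1/2
((q · p) ⇒ (p + p)) ⇒ (q · q) = 1 ⇒ 1/2 = 1/2
(¬q + (¬q · (p + q))) + (((q · p) ⇒ (p + p)) ⇒ (q · q)) = 1/2 + 1/2 = 1/2
No assignment yields a value below 1/2, so this is the minimum.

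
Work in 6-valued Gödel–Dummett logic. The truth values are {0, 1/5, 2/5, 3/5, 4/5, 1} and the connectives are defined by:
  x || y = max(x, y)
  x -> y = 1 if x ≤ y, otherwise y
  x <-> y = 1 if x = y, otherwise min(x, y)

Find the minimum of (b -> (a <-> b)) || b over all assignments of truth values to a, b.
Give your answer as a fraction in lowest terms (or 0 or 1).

Take a = 0, b = 1/5:
a <-> b = 0 <-> 1/5 = 0
b -> (a <-> b) = 1/5 -> 0 = 0
(b -> (a <-> b)) || b = 0 || 1/5 = 1/5
No assignment yields a value below 1/5, so this is the minimum.

1/5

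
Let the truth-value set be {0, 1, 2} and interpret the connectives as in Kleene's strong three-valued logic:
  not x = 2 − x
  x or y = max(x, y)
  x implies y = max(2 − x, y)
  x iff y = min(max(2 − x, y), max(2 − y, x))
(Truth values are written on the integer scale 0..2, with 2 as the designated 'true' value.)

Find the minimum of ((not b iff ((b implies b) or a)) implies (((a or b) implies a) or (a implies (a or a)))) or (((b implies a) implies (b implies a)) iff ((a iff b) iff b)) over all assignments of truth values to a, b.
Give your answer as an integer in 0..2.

Take a = 1, b = 0:
not b = not 0 = 2
b implies b = 0 implies 0 = 2
(b implies b) or a = 2 or 1 = 2
not b iff ((b implies b) or a) = 2 iff 2 = 2
a or b = 1 or 0 = 1
(a or b) implies a = 1 implies 1 = 1
a or a = 1 or 1 = 1
a implies (a or a) = 1 implies 1 = 1
((a or b) implies a) or (a implies (a or a)) = 1 or 1 = 1
(not b iff ((b implies b) or a)) implies (((a or b) implies a) or (a implies (a or a))) = 2 implies 1 = 1
b implies a = 0 implies 1 = 2
b implies a = 0 implies 1 = 2
(b implies a) implies (b implies a) = 2 implies 2 = 2
a iff b = 1 iff 0 = 1
(a iff b) iff b = 1 iff 0 = 1
((b implies a) implies (b implies a)) iff ((a iff b) iff b) = 2 iff 1 = 1
((not b iff ((b implies b) or a)) implies (((a or b) implies a) or (a implies (a or a)))) or (((b implies a) implies (b implies a)) iff ((a iff b) iff b)) = 1 or 1 = 1
No assignment yields a value below 1, so this is the minimum.

1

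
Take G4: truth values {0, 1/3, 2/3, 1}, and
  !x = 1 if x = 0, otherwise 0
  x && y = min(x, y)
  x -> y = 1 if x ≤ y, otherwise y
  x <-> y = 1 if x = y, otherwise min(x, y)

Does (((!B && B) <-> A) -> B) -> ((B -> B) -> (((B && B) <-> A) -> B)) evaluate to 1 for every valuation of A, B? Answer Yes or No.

Counterexample: take A = 1/3, B = 1/3.
!B = !1/3 = 0
!B && B = 0 && 1/3 = 0
(!B && B) <-> A = 0 <-> 1/3 = 0
((!B && B) <-> A) -> B = 0 -> 1/3 = 1
B -> B = 1/3 -> 1/3 = 1
B && B = 1/3 && 1/3 = 1/3
(B && B) <-> A = 1/3 <-> 1/3 = 1
((B && B) <-> A) -> B = 1 -> 1/3 = 1/3
(B -> B) -> (((B && B) <-> A) -> B) = 1 -> 1/3 = 1/3
(((!B && B) <-> A) -> B) -> ((B -> B) -> (((B && B) <-> A) -> B)) = 1 -> 1/3 = 1/3
This gives 1/3 ≠ 1.

No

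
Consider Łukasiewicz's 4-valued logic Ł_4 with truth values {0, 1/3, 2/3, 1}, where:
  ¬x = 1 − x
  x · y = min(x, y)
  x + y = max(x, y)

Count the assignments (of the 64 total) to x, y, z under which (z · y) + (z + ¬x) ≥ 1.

value 1: 28 assignments (counts)
value 2/3: 20 assignments
value 1/3: 12 assignments
value 0: 4 assignments
So 28 of the 64 assignments meet the threshold.

28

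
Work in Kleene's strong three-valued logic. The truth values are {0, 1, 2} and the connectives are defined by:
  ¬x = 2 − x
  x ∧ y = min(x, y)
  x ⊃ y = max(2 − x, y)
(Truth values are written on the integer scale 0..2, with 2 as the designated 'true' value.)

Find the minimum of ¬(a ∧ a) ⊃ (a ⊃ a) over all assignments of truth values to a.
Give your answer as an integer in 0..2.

1

Take a = 1:
a ∧ a = 1 ∧ 1 = 1
¬(a ∧ a) = ¬1 = 1
a ⊃ a = 1 ⊃ 1 = 1
¬(a ∧ a) ⊃ (a ⊃ a) = 1 ⊃ 1 = 1
No assignment yields a value below 1, so this is the minimum.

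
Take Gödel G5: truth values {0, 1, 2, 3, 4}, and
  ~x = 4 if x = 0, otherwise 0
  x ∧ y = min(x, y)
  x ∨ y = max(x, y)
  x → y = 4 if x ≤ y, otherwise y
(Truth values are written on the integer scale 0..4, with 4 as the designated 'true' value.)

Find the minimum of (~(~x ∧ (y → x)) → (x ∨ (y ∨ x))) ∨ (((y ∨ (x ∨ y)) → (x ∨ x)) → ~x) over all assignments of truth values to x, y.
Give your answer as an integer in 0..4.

Take x = 1, y = 0:
~x = ~1 = 0
y → x = 0 → 1 = 4
~x ∧ (y → x) = 0 ∧ 4 = 0
~(~x ∧ (y → x)) = ~0 = 4
y ∨ x = 0 ∨ 1 = 1
x ∨ (y ∨ x) = 1 ∨ 1 = 1
~(~x ∧ (y → x)) → (x ∨ (y ∨ x)) = 4 → 1 = 1
x ∨ y = 1 ∨ 0 = 1
y ∨ (x ∨ y) = 0 ∨ 1 = 1
x ∨ x = 1 ∨ 1 = 1
(y ∨ (x ∨ y)) → (x ∨ x) = 1 → 1 = 4
~x = ~1 = 0
((y ∨ (x ∨ y)) → (x ∨ x)) → ~x = 4 → 0 = 0
(~(~x ∧ (y → x)) → (x ∨ (y ∨ x))) ∨ (((y ∨ (x ∨ y)) → (x ∨ x)) → ~x) = 1 ∨ 0 = 1
No assignment yields a value below 1, so this is the minimum.

1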